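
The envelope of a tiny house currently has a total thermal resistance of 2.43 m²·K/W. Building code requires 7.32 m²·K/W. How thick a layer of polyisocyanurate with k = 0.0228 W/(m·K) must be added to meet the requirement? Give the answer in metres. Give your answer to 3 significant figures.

ΔR = 7.32 − 2.43 = 4.89 m²·K/W
L = ΔR × k = 4.89 × 0.0228 = 0.1115 m

0.111 m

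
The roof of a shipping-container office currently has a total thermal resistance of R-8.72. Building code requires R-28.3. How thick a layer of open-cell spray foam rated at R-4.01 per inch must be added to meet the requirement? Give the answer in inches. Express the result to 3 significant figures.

ΔR = 28.3 − 8.72 = 19.58 ft²·°F·h/BTU
L = ΔR / (R/in) = 19.58/4.01 = 4.883 in

4.88 in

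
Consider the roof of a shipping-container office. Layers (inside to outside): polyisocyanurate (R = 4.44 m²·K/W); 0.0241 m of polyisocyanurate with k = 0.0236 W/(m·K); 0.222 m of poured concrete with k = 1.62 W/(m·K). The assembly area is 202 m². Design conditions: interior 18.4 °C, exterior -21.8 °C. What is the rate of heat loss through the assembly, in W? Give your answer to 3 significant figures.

0.0241/0.0236 = 1.021
0.222/1.62 = 0.137
R_total = 4.44 + 1.021 + 0.137 = 5.598 m²·K/W
Q = A·ΔT/R = 202 × (18.4 − (-21.8)) / 5.598 = 1451 W

1450 W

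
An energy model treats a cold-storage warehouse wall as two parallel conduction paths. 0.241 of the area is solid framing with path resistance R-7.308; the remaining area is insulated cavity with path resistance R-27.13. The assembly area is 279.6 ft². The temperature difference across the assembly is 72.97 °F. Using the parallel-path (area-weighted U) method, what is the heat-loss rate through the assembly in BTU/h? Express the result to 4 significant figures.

1244 BTU/h

U_eff = 0.759/27.13 + 0.241/7.308 = 0.027976 + 0.032978 = 0.060954
R_eff = 1/U_eff = 16.406 ft²·°F·h/BTU
Q = 279.6 × 72.97 / 16.406 = 1243.6 BTU/h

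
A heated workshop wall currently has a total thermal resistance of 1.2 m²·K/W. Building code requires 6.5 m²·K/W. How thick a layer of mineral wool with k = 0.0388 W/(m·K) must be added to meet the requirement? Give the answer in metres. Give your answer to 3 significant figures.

ΔR = 6.5 − 1.2 = 5.3 m²·K/W
L = ΔR × k = 5.3 × 0.0388 = 0.2056 m

0.206 m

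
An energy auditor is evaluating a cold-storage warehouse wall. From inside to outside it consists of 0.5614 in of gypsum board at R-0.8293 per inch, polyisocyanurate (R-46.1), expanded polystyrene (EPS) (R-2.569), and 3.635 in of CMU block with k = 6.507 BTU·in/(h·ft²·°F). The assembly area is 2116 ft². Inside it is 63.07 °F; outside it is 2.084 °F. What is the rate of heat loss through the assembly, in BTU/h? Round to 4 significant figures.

2597 BTU/h

0.5614 × 0.8293 = 0.46557
3.635/6.507 = 0.55863
R_total = 0.46557 + 46.1 + 2.569 + 0.55863 = 49.693 ft²·°F·h/BTU
Q = A·ΔT/R = 2116 × (63.07 − 2.084) / 49.693 = 2596.9 BTU/h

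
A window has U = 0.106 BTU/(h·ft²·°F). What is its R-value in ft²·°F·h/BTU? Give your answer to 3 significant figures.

9.43 ft²·°F·h/BTU

R = 1/U = 1/0.106 = 9.434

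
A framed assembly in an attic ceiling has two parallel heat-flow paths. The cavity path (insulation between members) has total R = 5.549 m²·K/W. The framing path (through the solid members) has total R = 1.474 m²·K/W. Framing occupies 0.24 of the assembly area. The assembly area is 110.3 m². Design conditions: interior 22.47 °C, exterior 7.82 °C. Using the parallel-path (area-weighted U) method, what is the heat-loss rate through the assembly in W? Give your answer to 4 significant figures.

U_eff = 0.76/5.549 + 0.24/1.474 = 0.13696 + 0.16282 = 0.29978
R_eff = 1/U_eff = 3.3357 m²·K/W
Q = 110.3 × (22.47 − 7.82) / 3.3357 = 484.42 W

484.4 W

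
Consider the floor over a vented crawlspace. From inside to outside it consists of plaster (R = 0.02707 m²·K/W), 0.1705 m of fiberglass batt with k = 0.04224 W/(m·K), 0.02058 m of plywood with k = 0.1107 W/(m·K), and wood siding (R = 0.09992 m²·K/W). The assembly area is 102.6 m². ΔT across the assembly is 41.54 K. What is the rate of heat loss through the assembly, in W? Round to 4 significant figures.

0.1705/0.04224 = 4.0365
0.02058/0.1107 = 0.18591
R_total = 0.02707 + 4.0365 + 0.18591 + 0.09992 = 4.3494 m²·K/W
Q = A·ΔT/R = 102.6 × 41.54 / 4.3494 = 979.92 W

979.9 W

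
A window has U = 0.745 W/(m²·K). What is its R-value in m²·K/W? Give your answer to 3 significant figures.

1.34 m²·K/W

R = 1/U = 1/0.745 = 1.342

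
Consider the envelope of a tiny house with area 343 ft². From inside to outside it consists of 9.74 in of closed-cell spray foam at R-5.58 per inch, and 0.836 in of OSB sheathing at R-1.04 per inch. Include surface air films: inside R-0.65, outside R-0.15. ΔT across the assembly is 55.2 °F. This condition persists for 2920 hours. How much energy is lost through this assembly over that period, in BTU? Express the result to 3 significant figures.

987000 BTU

9.74 × 5.58 = 54.35
0.836 × 1.04 = 0.8694
R_total = 0.65 + 54.35 + 0.8694 + 0.15 = 56.02 ft²·°F·h/BTU
Q = 343 × 55.2 / 56.02 = 338 BTU/h
E = 338 × 2920 = 986900 BTU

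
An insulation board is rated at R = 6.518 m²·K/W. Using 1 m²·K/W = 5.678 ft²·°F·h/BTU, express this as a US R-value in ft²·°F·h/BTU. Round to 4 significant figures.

37.01 ft²·°F·h/BTU

R_US = 6.518 × 5.678 = 37.009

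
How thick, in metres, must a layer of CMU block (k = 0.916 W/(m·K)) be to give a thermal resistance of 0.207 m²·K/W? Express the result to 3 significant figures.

L = R·k = 0.207 × 0.916 = 0.1896 m

0.190 m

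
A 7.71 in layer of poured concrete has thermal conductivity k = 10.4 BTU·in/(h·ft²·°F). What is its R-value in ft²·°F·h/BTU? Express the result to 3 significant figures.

0.741 ft²·°F·h/BTU

R = L/k = 7.71/10.4 = 0.7413 ft²·°F·h/BTU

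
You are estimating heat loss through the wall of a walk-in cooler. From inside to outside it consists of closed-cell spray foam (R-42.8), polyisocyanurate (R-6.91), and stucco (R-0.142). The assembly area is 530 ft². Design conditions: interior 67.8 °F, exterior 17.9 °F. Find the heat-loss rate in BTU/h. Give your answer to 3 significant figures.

531 BTU/h

R_total = 42.8 + 6.91 + 0.142 = 49.85 ft²·°F·h/BTU
Q = A·ΔT/R = 530 × (67.8 − 17.9) / 49.85 = 530.5 BTU/h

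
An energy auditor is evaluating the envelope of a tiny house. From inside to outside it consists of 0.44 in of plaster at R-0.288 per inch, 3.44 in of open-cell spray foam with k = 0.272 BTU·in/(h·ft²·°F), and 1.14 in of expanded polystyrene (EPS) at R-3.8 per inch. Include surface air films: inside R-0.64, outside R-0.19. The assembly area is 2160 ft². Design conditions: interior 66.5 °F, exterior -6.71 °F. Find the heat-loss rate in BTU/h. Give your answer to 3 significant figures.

0.44 × 0.288 = 0.1267
3.44/0.272 = 12.65
1.14 × 3.8 = 4.332
R_total = 0.64 + 0.1267 + 12.65 + 4.332 + 0.19 = 17.94 ft²·°F·h/BTU
Q = A·ΔT/R = 2160 × (66.5 − (-6.71)) / 17.94 = 8817 BTU/h

8820 BTU/h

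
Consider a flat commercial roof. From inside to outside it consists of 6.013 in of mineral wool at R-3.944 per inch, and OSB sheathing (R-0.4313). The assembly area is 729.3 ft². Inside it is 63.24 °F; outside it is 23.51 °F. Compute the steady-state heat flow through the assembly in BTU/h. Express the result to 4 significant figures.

1200 BTU/h

6.013 × 3.944 = 23.715
R_total = 23.715 + 0.4313 = 24.147 ft²·°F·h/BTU
Q = A·ΔT/R = 729.3 × (63.24 − 23.51) / 24.147 = 1200 BTU/h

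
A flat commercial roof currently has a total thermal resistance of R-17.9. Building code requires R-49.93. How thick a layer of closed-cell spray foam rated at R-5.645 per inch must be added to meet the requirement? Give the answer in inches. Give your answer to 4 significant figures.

5.674 in

ΔR = 49.93 − 17.9 = 32.03 ft²·°F·h/BTU
L = ΔR / (R/in) = 32.03/5.645 = 5.674 in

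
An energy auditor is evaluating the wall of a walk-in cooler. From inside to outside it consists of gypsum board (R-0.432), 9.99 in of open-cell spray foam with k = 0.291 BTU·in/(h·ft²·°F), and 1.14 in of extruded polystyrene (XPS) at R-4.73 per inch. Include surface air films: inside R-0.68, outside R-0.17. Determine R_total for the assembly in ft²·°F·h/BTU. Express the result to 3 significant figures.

9.99/0.291 = 34.33
1.14 × 4.73 = 5.392
R_total = 0.68 + 0.432 + 34.33 + 5.392 + 0.17 = 41 ft²·°F·h/BTU

41.0 ft²·°F·h/BTU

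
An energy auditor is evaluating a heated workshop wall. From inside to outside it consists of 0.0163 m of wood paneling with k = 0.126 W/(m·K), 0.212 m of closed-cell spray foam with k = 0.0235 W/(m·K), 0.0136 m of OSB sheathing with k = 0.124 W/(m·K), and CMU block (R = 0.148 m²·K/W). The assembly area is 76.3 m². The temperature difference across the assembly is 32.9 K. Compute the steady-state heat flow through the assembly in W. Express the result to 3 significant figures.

267 W

0.0163/0.126 = 0.1294
0.212/0.0235 = 9.021
0.0136/0.124 = 0.1097
R_total = 0.1294 + 9.021 + 0.1097 + 0.148 = 9.408 m²·K/W
Q = A·ΔT/R = 76.3 × 32.9 / 9.408 = 266.8 W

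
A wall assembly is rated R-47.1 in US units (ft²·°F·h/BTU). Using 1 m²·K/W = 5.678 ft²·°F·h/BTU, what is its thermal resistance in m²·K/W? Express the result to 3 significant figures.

8.30 m²·K/W

R_SI = 47.1/5.678 = 8.295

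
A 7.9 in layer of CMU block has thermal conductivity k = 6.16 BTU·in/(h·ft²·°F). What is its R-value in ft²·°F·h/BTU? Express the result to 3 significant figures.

R = L/k = 7.9/6.16 = 1.282 ft²·°F·h/BTU

1.28 ft²·°F·h/BTU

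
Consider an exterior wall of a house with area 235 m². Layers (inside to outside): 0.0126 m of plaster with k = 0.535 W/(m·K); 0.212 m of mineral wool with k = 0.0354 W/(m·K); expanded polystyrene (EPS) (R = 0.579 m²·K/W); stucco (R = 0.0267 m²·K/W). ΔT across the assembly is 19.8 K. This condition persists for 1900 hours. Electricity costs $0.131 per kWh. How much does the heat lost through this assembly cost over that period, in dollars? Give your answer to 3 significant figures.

0.0126/0.535 = 0.02355
0.212/0.0354 = 5.989
R_total = 0.02355 + 5.989 + 0.579 + 0.0267 = 6.618 m²·K/W
Q = 235 × 19.8 / 6.618 = 703.1 W
E = 703.1 W × 1900 h / 1000 = 1336 kWh
Cost = 1336 × 0.131 = $175

175 dollars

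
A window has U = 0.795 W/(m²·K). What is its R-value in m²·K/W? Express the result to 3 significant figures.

1.26 m²·K/W

R = 1/U = 1/0.795 = 1.258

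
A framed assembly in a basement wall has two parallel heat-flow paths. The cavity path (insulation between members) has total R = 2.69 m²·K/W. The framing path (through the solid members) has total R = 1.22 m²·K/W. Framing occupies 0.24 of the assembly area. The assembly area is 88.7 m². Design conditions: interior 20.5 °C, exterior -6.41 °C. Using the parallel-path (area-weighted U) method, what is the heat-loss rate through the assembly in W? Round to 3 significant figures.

1140 W

U_eff = 0.76/2.69 + 0.24/1.22 = 0.2825 + 0.1967 = 0.4792
R_eff = 1/U_eff = 2.087 m²·K/W
Q = 88.7 × (20.5 − (-6.41)) / 2.087 = 1144 W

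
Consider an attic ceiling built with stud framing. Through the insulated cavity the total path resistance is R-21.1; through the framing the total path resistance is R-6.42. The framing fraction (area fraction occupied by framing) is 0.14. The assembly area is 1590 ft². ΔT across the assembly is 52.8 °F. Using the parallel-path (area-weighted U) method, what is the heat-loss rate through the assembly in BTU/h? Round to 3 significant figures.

U_eff = 0.86/21.1 + 0.14/6.42 = 0.04076 + 0.02181 = 0.06257
R_eff = 1/U_eff = 15.98 ft²·°F·h/BTU
Q = 1590 × 52.8 / 15.98 = 5252 BTU/h

5250 BTU/h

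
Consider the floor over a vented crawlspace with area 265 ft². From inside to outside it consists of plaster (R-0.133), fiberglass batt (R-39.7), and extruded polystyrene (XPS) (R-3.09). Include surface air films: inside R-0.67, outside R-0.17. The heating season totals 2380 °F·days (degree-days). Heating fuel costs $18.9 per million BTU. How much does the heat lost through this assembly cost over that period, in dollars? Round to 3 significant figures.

R_total = 0.67 + 0.133 + 39.7 + 3.09 + 0.17 = 43.76 ft²·°F·h/BTU
E = A × HDD × 24 / R = 265 × 2380 × 24 / 43.76 = 345900 BTU
Cost = 345900/10⁶ × 18.9 = $6.537

6.54 dollars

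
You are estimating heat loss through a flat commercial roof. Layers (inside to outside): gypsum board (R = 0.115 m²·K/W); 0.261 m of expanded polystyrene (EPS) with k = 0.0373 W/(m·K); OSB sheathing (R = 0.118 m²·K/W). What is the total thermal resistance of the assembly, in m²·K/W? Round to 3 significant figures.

0.261/0.0373 = 6.997
R_total = 0.115 + 6.997 + 0.118 = 7.23 m²·K/W

7.23 m²·K/W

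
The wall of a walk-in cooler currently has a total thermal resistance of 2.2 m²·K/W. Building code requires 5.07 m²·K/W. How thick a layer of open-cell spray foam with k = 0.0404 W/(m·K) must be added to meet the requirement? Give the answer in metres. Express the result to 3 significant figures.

0.116 m

ΔR = 5.07 − 2.2 = 2.87 m²·K/W
L = ΔR × k = 2.87 × 0.0404 = 0.1159 m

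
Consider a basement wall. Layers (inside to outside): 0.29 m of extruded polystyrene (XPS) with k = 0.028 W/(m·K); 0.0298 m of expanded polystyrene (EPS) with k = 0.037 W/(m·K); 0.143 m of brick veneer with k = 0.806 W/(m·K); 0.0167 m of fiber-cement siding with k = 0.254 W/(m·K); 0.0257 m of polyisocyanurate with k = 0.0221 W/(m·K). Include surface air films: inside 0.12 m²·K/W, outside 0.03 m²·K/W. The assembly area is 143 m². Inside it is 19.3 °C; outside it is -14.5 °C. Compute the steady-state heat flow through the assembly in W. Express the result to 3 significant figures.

0.29/0.028 = 10.36
0.0298/0.037 = 0.8054
0.143/0.806 = 0.1774
0.0167/0.254 = 0.06575
0.0257/0.0221 = 1.163
R_total = 0.12 + 10.36 + 0.8054 + 0.1774 + 0.06575 + 1.163 + 0.03 = 12.72 m²·K/W
Q = A·ΔT/R = 143 × (19.3 − (-14.5)) / 12.72 = 380 W

380 W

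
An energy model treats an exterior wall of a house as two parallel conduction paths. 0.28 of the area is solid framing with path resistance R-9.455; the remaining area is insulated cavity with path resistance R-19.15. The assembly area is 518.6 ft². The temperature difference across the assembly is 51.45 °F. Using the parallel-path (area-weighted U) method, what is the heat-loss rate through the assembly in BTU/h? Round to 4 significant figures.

1793 BTU/h

U_eff = 0.72/19.15 + 0.28/9.455 = 0.037598 + 0.029614 = 0.067212
R_eff = 1/U_eff = 14.878 ft²·°F·h/BTU
Q = 518.6 × 51.45 / 14.878 = 1793.3 BTU/h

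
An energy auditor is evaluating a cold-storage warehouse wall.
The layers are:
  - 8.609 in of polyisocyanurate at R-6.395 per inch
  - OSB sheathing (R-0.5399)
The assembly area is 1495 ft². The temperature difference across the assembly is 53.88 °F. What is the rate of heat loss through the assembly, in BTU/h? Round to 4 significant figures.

1449 BTU/h

8.609 × 6.395 = 55.055
R_total = 55.055 + 0.5399 = 55.594 ft²·°F·h/BTU
Q = A·ΔT/R = 1495 × 53.88 / 55.594 = 1448.9 BTU/h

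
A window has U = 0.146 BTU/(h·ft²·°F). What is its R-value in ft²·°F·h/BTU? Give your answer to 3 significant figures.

6.85 ft²·°F·h/BTU

R = 1/U = 1/0.146 = 6.849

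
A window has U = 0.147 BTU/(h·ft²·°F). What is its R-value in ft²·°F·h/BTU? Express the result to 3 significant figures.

6.80 ft²·°F·h/BTU

R = 1/U = 1/0.147 = 6.803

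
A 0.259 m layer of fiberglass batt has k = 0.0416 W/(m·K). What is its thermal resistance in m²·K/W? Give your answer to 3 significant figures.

6.23 m²·K/W

R = L/k = 0.259/0.0416 = 6.226 m²·K/W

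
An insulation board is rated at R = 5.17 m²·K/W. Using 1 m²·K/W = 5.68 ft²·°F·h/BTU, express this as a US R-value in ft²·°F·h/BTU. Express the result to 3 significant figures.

R_US = 5.17 × 5.68 = 29.37

29.4 ft²·°F·h/BTU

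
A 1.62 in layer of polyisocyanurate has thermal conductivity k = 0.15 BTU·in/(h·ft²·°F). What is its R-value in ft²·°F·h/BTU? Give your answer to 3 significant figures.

R = L/k = 1.62/0.15 = 10.8 ft²·°F·h/BTU

10.8 ft²·°F·h/BTU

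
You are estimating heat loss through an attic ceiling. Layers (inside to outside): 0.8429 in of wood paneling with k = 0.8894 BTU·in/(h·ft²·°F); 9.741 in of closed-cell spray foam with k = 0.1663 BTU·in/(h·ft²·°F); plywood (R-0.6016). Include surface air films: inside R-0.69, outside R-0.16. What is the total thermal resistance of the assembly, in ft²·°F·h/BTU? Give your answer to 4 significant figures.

0.8429/0.8894 = 0.94772
9.741/0.1663 = 58.575
R_total = 0.69 + 0.94772 + 58.575 + 0.6016 + 0.16 = 60.974 ft²·°F·h/BTU

60.97 ft²·°F·h/BTU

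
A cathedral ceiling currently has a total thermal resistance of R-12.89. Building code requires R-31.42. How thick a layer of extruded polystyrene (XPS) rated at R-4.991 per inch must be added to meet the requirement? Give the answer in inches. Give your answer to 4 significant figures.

ΔR = 31.42 − 12.89 = 18.53 ft²·°F·h/BTU
L = ΔR / (R/in) = 18.53/4.991 = 3.7127 in

3.713 in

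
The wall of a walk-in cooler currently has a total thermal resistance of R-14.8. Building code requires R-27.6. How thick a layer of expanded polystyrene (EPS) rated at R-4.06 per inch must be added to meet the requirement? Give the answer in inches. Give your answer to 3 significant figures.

3.15 in

ΔR = 27.6 − 14.8 = 12.8 ft²·°F·h/BTU
L = ΔR / (R/in) = 12.8/4.06 = 3.153 in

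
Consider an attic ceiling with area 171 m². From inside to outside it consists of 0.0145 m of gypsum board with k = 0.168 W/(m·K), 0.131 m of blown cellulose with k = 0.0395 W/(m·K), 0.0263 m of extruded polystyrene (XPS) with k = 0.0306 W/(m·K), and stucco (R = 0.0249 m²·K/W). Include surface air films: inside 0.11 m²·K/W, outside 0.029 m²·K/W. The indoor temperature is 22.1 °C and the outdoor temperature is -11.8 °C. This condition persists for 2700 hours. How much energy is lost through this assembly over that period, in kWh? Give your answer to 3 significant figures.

0.0145/0.168 = 0.08631
0.131/0.0395 = 3.316
0.0263/0.0306 = 0.8595
R_total = 0.11 + 0.08631 + 3.316 + 0.8595 + 0.0249 + 0.029 = 4.426 m²·K/W
Q = 171 × (22.1 − (-11.8)) / 4.426 = 1310 W
E = 1310 W × 2700 h / 1000 = 3536 kWh

3540 kWh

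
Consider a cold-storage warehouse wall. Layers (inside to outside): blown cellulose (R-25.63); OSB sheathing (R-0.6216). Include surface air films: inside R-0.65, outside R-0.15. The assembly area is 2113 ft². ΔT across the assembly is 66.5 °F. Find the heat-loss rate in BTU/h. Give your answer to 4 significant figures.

5194 BTU/h

R_total = 0.65 + 25.63 + 0.6216 + 0.15 = 27.052 ft²·°F·h/BTU
Q = A·ΔT/R = 2113 × 66.5 / 27.052 = 5194.3 BTU/h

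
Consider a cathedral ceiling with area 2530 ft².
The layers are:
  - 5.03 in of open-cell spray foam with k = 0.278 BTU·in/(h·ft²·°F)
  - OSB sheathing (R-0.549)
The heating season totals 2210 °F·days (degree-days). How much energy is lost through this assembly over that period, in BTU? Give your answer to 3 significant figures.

5.03/0.278 = 18.09
R_total = 18.09 + 0.549 = 18.64 ft²·°F·h/BTU
E = A × HDD × 24 / R = 2530 × 2210 × 24 / 18.64 = 7198000 BTU

7200000 BTU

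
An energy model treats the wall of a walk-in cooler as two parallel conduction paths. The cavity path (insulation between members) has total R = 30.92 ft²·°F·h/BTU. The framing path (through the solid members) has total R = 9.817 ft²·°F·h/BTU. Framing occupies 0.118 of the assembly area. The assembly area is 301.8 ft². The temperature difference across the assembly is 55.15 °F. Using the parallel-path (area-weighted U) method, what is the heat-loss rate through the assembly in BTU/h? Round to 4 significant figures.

U_eff = 0.882/30.92 + 0.118/9.817 = 0.028525 + 0.01202 = 0.040545
R_eff = 1/U_eff = 24.664 ft²·°F·h/BTU
Q = 301.8 × 55.15 / 24.664 = 674.85 BTU/h

674.8 BTU/h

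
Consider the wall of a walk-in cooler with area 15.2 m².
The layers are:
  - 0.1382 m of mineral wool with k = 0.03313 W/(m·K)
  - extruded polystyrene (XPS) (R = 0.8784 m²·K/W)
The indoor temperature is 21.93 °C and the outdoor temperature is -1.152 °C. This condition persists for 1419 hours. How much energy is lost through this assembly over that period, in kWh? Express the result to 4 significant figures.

98.59 kWh

0.1382/0.03313 = 4.1714
R_total = 4.1714 + 0.8784 = 5.0498 m²·K/W
Q = 15.2 × (21.93 − (-1.152)) / 5.0498 = 69.477 W
E = 69.477 W × 1419 h / 1000 = 98.587 kWh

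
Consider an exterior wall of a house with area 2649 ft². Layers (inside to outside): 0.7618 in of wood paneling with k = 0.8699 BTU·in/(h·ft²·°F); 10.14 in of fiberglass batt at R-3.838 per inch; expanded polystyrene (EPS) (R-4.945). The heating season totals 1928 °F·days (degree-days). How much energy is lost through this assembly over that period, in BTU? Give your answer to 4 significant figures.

0.7618/0.8699 = 0.87573
10.14 × 3.838 = 38.917
R_total = 0.87573 + 38.917 + 4.945 = 44.738 ft²·°F·h/BTU
E = A × HDD × 24 / R = 2649 × 1928 × 24 / 44.738 = 2739800 BTU

2740000 BTU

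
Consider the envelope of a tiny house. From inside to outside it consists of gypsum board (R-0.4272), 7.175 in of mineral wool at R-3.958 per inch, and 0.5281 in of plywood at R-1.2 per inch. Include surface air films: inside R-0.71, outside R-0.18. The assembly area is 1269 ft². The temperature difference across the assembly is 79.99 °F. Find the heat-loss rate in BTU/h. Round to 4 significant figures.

3345 BTU/h

7.175 × 3.958 = 28.399
0.5281 × 1.2 = 0.63372
R_total = 0.71 + 0.4272 + 28.399 + 0.63372 + 0.18 = 30.35 ft²·°F·h/BTU
Q = A·ΔT/R = 1269 × 79.99 / 30.35 = 3344.6 BTU/h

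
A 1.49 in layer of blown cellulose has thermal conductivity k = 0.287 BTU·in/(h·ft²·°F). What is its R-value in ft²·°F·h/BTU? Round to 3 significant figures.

5.19 ft²·°F·h/BTU

R = L/k = 1.49/0.287 = 5.192 ft²·°F·h/BTU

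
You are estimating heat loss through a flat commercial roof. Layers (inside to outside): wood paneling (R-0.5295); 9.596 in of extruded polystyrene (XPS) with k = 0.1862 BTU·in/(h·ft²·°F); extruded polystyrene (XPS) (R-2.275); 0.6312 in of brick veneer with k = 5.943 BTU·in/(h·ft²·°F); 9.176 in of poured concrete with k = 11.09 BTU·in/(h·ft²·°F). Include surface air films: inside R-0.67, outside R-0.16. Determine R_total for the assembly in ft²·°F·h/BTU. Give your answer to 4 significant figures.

56.10 ft²·°F·h/BTU

9.596/0.1862 = 51.536
0.6312/5.943 = 0.10621
9.176/11.09 = 0.82741
R_total = 0.67 + 0.5295 + 51.536 + 2.275 + 0.10621 + 0.82741 + 0.16 = 56.104 ft²·°F·h/BTU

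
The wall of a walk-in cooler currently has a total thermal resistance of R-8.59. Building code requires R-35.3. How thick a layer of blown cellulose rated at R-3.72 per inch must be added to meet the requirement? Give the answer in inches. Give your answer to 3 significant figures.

ΔR = 35.3 − 8.59 = 26.71 ft²·°F·h/BTU
L = ΔR / (R/in) = 26.71/3.72 = 7.18 in

7.18 in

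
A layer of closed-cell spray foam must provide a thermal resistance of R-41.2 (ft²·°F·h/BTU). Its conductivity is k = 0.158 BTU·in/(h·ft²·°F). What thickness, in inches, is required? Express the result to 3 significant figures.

L = R × k = 41.2 × 0.158 = 6.51 in

6.51 in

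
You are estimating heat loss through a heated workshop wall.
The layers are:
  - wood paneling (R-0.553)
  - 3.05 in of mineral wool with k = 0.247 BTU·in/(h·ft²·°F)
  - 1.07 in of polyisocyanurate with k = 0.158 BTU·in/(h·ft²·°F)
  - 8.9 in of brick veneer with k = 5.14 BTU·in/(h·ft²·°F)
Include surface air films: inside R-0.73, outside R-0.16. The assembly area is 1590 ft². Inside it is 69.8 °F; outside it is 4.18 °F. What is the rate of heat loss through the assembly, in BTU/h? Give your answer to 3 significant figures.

3.05/0.247 = 12.35
1.07/0.158 = 6.772
8.9/5.14 = 1.732
R_total = 0.73 + 0.553 + 12.35 + 6.772 + 1.732 + 0.16 = 22.29 ft²·°F·h/BTU
Q = A·ΔT/R = 1590 × (69.8 − 4.18) / 22.29 = 4680 BTU/h

4680 BTU/h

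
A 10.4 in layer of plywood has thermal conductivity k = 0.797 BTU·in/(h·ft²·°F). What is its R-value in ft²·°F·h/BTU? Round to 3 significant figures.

13.0 ft²·°F·h/BTU

R = L/k = 10.4/0.797 = 13.05 ft²·°F·h/BTU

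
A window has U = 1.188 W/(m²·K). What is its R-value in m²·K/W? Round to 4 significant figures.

0.8418 m²·K/W

R = 1/U = 1/1.188 = 0.84175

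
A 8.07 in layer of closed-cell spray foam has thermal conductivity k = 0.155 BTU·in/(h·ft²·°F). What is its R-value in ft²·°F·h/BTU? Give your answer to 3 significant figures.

R = L/k = 8.07/0.155 = 52.06 ft²·°F·h/BTU

52.1 ft²·°F·h/BTU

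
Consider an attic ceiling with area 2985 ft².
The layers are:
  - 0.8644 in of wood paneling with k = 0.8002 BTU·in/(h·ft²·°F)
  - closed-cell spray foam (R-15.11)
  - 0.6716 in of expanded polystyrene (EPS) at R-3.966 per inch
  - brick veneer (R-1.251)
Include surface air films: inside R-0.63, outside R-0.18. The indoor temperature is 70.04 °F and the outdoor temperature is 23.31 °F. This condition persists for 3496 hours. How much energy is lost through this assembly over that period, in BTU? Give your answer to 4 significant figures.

23320000 BTU

0.8644/0.8002 = 1.0802
0.6716 × 3.966 = 2.6636
R_total = 0.63 + 1.0802 + 15.11 + 2.6636 + 1.251 + 0.18 = 20.915 ft²·°F·h/BTU
Q = 2985 × (70.04 − 23.31) / 20.915 = 6669.4 BTU/h
E = 6669.4 × 3496 = 23316000 BTU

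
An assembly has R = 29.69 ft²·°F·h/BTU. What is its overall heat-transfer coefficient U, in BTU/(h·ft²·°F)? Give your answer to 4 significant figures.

U = 1/R = 1/29.69 = 0.033681

0.03368 BTU/(h·ft²·°F)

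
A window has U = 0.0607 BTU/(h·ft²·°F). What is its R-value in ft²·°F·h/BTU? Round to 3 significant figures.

R = 1/U = 1/0.0607 = 16.47

16.5 ft²·°F·h/BTU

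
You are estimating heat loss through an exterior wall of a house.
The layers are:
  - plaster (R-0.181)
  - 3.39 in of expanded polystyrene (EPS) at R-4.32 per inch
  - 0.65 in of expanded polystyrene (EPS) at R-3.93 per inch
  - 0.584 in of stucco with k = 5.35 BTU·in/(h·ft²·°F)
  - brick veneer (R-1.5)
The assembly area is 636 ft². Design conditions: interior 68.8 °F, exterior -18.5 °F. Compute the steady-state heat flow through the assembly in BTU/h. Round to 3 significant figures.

2920 BTU/h

3.39 × 4.32 = 14.64
0.65 × 3.93 = 2.554
0.584/5.35 = 0.1092
R_total = 0.181 + 14.64 + 2.554 + 0.1092 + 1.5 = 18.99 ft²·°F·h/BTU
Q = A·ΔT/R = 636 × (68.8 − (-18.5)) / 18.99 = 2924 BTU/h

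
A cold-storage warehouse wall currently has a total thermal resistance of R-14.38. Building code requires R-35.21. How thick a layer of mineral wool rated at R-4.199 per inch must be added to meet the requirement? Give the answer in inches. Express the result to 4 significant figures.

ΔR = 35.21 − 14.38 = 20.83 ft²·°F·h/BTU
L = ΔR / (R/in) = 20.83/4.199 = 4.9607 in

4.961 in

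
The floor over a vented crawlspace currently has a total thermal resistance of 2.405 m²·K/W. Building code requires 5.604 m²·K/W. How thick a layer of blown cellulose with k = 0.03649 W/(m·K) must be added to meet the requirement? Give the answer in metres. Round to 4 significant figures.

ΔR = 5.604 − 2.405 = 3.199 m²·K/W
L = ΔR × k = 3.199 × 0.03649 = 0.11673 m

0.1167 m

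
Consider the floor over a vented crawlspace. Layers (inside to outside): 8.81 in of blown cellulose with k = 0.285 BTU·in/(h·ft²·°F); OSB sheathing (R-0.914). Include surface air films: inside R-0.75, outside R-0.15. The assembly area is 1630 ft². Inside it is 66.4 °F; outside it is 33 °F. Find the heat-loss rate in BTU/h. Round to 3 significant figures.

8.81/0.285 = 30.91
R_total = 0.75 + 30.91 + 0.914 + 0.15 = 32.73 ft²·°F·h/BTU
Q = A·ΔT/R = 1630 × (66.4 − 33) / 32.73 = 1664 BTU/h

1660 BTU/h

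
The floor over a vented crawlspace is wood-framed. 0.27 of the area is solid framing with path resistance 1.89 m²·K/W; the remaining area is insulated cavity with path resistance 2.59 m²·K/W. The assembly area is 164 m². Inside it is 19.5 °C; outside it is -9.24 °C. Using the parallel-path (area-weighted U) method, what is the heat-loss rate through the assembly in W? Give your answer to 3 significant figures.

2000 W

U_eff = 0.73/2.59 + 0.27/1.89 = 0.2819 + 0.1429 = 0.4247
R_eff = 1/U_eff = 2.355 m²·K/W
Q = 164 × (19.5 − (-9.24)) / 2.355 = 2002 W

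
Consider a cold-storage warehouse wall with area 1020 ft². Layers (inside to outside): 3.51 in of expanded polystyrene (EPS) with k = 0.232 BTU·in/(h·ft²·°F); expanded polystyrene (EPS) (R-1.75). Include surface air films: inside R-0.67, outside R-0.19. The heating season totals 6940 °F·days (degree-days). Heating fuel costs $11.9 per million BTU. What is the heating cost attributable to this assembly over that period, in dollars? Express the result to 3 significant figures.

114 dollars

3.51/0.232 = 15.13
R_total = 0.67 + 15.13 + 1.75 + 0.19 = 17.74 ft²·°F·h/BTU
E = A × HDD × 24 / R = 1020 × 6940 × 24 / 17.74 = 9577000 BTU
Cost = 9577000/10⁶ × 11.9 = $114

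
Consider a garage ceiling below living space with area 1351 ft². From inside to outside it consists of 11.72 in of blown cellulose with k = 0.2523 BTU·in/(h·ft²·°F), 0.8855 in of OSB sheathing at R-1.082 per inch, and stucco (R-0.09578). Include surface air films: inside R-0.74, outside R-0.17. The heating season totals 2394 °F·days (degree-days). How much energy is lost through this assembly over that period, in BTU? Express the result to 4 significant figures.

1603000 BTU

11.72/0.2523 = 46.453
0.8855 × 1.082 = 0.95811
R_total = 0.74 + 46.453 + 0.95811 + 0.09578 + 0.17 = 48.417 ft²·°F·h/BTU
E = A × HDD × 24 / R = 1351 × 2394 × 24 / 48.417 = 1603200 BTU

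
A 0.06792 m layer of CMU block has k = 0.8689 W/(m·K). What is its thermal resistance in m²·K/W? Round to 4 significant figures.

R = L/k = 0.06792/0.8689 = 0.078168 m²·K/W

0.07817 m²·K/W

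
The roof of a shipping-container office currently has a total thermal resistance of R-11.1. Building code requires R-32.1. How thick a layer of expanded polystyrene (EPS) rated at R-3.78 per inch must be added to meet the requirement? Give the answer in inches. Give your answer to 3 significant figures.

5.56 in

ΔR = 32.1 − 11.1 = 21 ft²·°F·h/BTU
L = ΔR / (R/in) = 21/3.78 = 5.556 in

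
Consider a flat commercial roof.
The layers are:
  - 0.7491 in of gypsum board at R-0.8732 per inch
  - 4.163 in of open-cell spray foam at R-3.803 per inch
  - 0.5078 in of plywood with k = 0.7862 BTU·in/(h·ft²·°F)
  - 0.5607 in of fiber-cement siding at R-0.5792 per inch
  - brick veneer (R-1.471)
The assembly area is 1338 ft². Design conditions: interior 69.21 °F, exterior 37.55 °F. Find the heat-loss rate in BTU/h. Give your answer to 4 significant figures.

2238 BTU/h

0.7491 × 0.8732 = 0.65411
4.163 × 3.803 = 15.832
0.5078/0.7862 = 0.64589
0.5607 × 0.5792 = 0.32476
R_total = 0.65411 + 15.832 + 0.64589 + 0.32476 + 1.471 = 18.928 ft²·°F·h/BTU
Q = A·ΔT/R = 1338 × (69.21 − 37.55) / 18.928 = 2238.1 BTU/h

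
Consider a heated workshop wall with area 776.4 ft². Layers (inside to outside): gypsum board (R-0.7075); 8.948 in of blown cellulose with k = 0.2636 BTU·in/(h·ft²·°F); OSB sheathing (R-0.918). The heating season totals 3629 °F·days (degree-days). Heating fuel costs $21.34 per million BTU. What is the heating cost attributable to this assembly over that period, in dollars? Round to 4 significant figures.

40.57 dollars

8.948/0.2636 = 33.945
R_total = 0.7075 + 33.945 + 0.918 = 35.571 ft²·°F·h/BTU
E = A × HDD × 24 / R = 776.4 × 3629 × 24 / 35.571 = 1901000 BTU
Cost = 1901000/10⁶ × 21.34 = $40.568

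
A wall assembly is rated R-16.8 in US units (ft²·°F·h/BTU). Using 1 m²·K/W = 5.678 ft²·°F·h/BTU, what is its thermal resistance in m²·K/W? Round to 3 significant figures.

R_SI = 16.8/5.678 = 2.959

2.96 m²·K/W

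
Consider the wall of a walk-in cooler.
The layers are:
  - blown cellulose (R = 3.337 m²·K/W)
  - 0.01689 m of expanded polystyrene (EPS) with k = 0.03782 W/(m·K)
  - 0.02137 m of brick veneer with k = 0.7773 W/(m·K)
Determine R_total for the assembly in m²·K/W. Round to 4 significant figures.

0.01689/0.03782 = 0.44659
0.02137/0.7773 = 0.027493
R_total = 3.337 + 0.44659 + 0.027493 = 3.8111 m²·K/W

3.811 m²·K/W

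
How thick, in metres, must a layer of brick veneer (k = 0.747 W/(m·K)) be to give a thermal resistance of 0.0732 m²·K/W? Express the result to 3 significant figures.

0.0547 m

L = R·k = 0.0732 × 0.747 = 0.05468 m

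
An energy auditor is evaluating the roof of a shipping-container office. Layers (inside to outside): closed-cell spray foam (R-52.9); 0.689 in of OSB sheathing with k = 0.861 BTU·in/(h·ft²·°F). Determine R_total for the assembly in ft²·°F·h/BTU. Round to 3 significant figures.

53.7 ft²·°F·h/BTU

0.689/0.861 = 0.8002
R_total = 52.9 + 0.8002 = 53.7 ft²·°F·h/BTU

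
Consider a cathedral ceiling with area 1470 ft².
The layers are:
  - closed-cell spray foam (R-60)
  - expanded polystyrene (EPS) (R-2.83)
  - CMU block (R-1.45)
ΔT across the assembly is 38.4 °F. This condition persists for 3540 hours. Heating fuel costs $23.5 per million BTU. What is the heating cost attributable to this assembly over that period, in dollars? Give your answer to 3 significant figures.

R_total = 60 + 2.83 + 1.45 = 64.28 ft²·°F·h/BTU
Q = 1470 × 38.4 / 64.28 = 878.2 BTU/h
E = 878.2 × 3540 = 3109000 BTU
Cost = 3109000/10⁶ × 23.5 = $73.05

73.1 dollars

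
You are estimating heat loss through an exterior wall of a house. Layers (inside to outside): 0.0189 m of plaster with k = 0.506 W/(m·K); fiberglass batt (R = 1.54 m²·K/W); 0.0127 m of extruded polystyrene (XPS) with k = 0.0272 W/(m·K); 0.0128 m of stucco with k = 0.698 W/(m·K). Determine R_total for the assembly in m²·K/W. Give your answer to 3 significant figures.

2.06 m²·K/W

0.0189/0.506 = 0.03735
0.0127/0.0272 = 0.4669
0.0128/0.698 = 0.01834
R_total = 0.03735 + 1.54 + 0.4669 + 0.01834 = 2.063 m²·K/W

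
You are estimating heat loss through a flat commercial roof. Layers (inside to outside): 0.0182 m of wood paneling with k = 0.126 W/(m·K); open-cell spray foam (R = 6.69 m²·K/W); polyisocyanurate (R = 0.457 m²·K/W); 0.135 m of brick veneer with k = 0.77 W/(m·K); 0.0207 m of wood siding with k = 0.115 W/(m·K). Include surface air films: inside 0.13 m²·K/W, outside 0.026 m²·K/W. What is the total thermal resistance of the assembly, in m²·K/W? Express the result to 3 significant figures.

0.0182/0.126 = 0.1444
0.135/0.77 = 0.1753
0.0207/0.115 = 0.18
R_total = 0.13 + 0.1444 + 6.69 + 0.457 + 0.1753 + 0.18 + 0.026 = 7.803 m²·K/W

7.80 m²·K/W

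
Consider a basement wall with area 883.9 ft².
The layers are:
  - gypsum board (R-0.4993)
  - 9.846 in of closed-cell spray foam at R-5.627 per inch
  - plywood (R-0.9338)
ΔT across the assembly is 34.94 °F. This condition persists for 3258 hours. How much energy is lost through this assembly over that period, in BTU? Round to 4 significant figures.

9.846 × 5.627 = 55.403
R_total = 0.4993 + 55.403 + 0.9338 = 56.837 ft²·°F·h/BTU
Q = 883.9 × 34.94 / 56.837 = 543.37 BTU/h
E = 543.37 × 3258 = 1770300 BTU

1770000 BTU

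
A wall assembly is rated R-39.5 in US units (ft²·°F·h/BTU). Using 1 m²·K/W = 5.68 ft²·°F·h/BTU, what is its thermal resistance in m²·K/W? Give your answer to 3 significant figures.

6.95 m²·K/W

R_SI = 39.5/5.68 = 6.954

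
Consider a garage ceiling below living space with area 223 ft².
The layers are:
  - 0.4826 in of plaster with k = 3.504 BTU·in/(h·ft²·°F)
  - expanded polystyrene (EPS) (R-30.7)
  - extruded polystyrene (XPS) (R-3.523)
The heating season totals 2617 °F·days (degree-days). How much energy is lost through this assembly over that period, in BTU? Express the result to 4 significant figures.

0.4826/3.504 = 0.13773
R_total = 0.13773 + 30.7 + 3.523 = 34.361 ft²·°F·h/BTU
E = A × HDD × 24 / R = 223 × 2617 × 24 / 34.361 = 407620 BTU

407600 BTU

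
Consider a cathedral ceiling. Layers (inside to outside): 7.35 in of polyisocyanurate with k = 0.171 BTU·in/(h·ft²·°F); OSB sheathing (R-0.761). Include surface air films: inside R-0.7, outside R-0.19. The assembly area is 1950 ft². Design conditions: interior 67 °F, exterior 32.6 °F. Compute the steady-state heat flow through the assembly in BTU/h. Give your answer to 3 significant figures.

7.35/0.171 = 42.98
R_total = 0.7 + 42.98 + 0.761 + 0.19 = 44.63 ft²·°F·h/BTU
Q = A·ΔT/R = 1950 × (67 − 32.6) / 44.63 = 1503 BTU/h

1500 BTU/h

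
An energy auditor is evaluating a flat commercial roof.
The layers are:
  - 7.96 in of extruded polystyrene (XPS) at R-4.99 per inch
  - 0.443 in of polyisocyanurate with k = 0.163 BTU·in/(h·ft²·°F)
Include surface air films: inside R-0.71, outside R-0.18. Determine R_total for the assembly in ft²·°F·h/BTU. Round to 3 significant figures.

43.3 ft²·°F·h/BTU

7.96 × 4.99 = 39.72
0.443/0.163 = 2.718
R_total = 0.71 + 39.72 + 2.718 + 0.18 = 43.33 ft²·°F·h/BTU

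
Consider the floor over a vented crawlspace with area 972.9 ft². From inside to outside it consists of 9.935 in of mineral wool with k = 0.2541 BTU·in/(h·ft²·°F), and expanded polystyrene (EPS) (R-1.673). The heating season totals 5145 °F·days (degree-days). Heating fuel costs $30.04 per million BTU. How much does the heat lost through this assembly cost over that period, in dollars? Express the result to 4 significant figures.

9.935/0.2541 = 39.099
R_total = 39.099 + 1.673 = 40.772 ft²·°F·h/BTU
E = A × HDD × 24 / R = 972.9 × 5145 × 24 / 40.772 = 2946500 BTU
Cost = 2946500/10⁶ × 30.04 = $88.513

88.51 dollars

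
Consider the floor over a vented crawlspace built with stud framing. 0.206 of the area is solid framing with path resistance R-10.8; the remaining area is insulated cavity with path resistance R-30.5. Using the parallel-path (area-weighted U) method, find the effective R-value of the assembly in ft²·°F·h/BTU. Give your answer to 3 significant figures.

22.2 ft²·°F·h/BTU

U_eff = 0.794/30.5 + 0.206/10.8 = 0.02603 + 0.01907 = 0.04511
R_eff = 1/U_eff = 22.17 ft²·°F·h/BTU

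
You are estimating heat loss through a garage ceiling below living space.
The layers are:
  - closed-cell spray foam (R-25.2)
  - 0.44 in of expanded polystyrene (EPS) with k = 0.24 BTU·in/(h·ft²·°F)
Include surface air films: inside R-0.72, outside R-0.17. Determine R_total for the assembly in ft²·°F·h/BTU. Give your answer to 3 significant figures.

27.9 ft²·°F·h/BTU

0.44/0.24 = 1.833
R_total = 0.72 + 25.2 + 1.833 + 0.17 = 27.92 ft²·°F·h/BTU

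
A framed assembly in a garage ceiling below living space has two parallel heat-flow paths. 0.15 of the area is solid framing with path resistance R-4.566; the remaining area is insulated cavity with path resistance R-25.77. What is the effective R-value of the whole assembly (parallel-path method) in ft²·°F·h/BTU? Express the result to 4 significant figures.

15.19 ft²·°F·h/BTU

U_eff = 0.85/25.77 + 0.15/4.566 = 0.032984 + 0.032852 = 0.065836
R_eff = 1/U_eff = 15.189 ft²·°F·h/BTU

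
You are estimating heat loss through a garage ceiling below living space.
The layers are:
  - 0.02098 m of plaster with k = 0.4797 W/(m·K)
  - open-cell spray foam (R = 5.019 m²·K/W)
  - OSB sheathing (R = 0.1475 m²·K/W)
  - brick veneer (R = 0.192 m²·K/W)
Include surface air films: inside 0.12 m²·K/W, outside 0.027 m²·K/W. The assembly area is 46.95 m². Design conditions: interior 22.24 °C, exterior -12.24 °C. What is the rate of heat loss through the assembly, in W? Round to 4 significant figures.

0.02098/0.4797 = 0.043736
R_total = 0.12 + 0.043736 + 5.019 + 0.1475 + 0.192 + 0.027 = 5.5492 m²·K/W
Q = A·ΔT/R = 46.95 × (22.24 − (-12.24)) / 5.5492 = 291.72 W

291.7 W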